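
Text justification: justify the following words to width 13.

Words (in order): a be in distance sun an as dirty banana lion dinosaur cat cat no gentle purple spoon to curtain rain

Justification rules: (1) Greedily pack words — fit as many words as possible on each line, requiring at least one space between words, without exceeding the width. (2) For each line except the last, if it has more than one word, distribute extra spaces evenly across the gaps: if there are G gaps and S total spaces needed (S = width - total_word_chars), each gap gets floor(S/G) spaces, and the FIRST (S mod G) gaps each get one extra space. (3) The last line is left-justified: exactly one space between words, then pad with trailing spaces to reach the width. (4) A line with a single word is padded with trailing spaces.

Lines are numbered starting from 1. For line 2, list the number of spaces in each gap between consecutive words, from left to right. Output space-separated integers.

Line 1: ['a', 'be', 'in'] (min_width=7, slack=6)
Line 2: ['distance', 'sun'] (min_width=12, slack=1)
Line 3: ['an', 'as', 'dirty'] (min_width=11, slack=2)
Line 4: ['banana', 'lion'] (min_width=11, slack=2)
Line 5: ['dinosaur', 'cat'] (min_width=12, slack=1)
Line 6: ['cat', 'no', 'gentle'] (min_width=13, slack=0)
Line 7: ['purple', 'spoon'] (min_width=12, slack=1)
Line 8: ['to', 'curtain'] (min_width=10, slack=3)
Line 9: ['rain'] (min_width=4, slack=9)

Answer: 2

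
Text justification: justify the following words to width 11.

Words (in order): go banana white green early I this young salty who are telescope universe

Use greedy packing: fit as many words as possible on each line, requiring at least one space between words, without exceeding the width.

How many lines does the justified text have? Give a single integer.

Answer: 8

Derivation:
Line 1: ['go', 'banana'] (min_width=9, slack=2)
Line 2: ['white', 'green'] (min_width=11, slack=0)
Line 3: ['early', 'I'] (min_width=7, slack=4)
Line 4: ['this', 'young'] (min_width=10, slack=1)
Line 5: ['salty', 'who'] (min_width=9, slack=2)
Line 6: ['are'] (min_width=3, slack=8)
Line 7: ['telescope'] (min_width=9, slack=2)
Line 8: ['universe'] (min_width=8, slack=3)
Total lines: 8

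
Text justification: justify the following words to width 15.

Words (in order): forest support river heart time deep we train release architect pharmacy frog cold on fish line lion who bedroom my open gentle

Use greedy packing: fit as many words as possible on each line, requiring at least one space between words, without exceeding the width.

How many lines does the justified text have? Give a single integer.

Line 1: ['forest', 'support'] (min_width=14, slack=1)
Line 2: ['river', 'heart'] (min_width=11, slack=4)
Line 3: ['time', 'deep', 'we'] (min_width=12, slack=3)
Line 4: ['train', 'release'] (min_width=13, slack=2)
Line 5: ['architect'] (min_width=9, slack=6)
Line 6: ['pharmacy', 'frog'] (min_width=13, slack=2)
Line 7: ['cold', 'on', 'fish'] (min_width=12, slack=3)
Line 8: ['line', 'lion', 'who'] (min_width=13, slack=2)
Line 9: ['bedroom', 'my', 'open'] (min_width=15, slack=0)
Line 10: ['gentle'] (min_width=6, slack=9)
Total lines: 10

Answer: 10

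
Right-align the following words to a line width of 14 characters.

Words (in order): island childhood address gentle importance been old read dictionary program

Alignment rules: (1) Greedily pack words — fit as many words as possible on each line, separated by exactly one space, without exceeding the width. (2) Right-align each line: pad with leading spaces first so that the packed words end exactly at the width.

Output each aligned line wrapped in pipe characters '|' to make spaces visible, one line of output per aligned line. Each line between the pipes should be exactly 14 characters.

Line 1: ['island'] (min_width=6, slack=8)
Line 2: ['childhood'] (min_width=9, slack=5)
Line 3: ['address', 'gentle'] (min_width=14, slack=0)
Line 4: ['importance'] (min_width=10, slack=4)
Line 5: ['been', 'old', 'read'] (min_width=13, slack=1)
Line 6: ['dictionary'] (min_width=10, slack=4)
Line 7: ['program'] (min_width=7, slack=7)

Answer: |        island|
|     childhood|
|address gentle|
|    importance|
| been old read|
|    dictionary|
|       program|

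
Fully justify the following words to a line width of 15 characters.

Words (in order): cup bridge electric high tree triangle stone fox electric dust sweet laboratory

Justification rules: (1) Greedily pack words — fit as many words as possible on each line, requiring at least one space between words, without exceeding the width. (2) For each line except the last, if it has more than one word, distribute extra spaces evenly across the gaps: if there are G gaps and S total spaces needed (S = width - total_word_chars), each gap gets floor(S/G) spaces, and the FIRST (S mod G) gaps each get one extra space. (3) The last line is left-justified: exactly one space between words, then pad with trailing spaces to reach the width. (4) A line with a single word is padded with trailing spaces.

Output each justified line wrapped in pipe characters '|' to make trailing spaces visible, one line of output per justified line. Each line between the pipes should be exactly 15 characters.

Line 1: ['cup', 'bridge'] (min_width=10, slack=5)
Line 2: ['electric', 'high'] (min_width=13, slack=2)
Line 3: ['tree', 'triangle'] (min_width=13, slack=2)
Line 4: ['stone', 'fox'] (min_width=9, slack=6)
Line 5: ['electric', 'dust'] (min_width=13, slack=2)
Line 6: ['sweet'] (min_width=5, slack=10)
Line 7: ['laboratory'] (min_width=10, slack=5)

Answer: |cup      bridge|
|electric   high|
|tree   triangle|
|stone       fox|
|electric   dust|
|sweet          |
|laboratory     |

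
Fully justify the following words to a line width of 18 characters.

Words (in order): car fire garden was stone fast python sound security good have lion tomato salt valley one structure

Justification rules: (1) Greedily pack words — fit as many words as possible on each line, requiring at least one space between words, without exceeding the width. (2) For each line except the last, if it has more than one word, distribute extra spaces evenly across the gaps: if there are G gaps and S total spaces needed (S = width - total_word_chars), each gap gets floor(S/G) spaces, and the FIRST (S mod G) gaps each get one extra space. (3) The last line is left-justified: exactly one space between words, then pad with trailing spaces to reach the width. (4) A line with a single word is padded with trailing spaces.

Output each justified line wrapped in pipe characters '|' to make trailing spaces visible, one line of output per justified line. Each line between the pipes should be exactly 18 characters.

Answer: |car   fire  garden|
|was   stone   fast|
|python       sound|
|security good have|
|lion  tomato  salt|
|valley         one|
|structure         |

Derivation:
Line 1: ['car', 'fire', 'garden'] (min_width=15, slack=3)
Line 2: ['was', 'stone', 'fast'] (min_width=14, slack=4)
Line 3: ['python', 'sound'] (min_width=12, slack=6)
Line 4: ['security', 'good', 'have'] (min_width=18, slack=0)
Line 5: ['lion', 'tomato', 'salt'] (min_width=16, slack=2)
Line 6: ['valley', 'one'] (min_width=10, slack=8)
Line 7: ['structure'] (min_width=9, slack=9)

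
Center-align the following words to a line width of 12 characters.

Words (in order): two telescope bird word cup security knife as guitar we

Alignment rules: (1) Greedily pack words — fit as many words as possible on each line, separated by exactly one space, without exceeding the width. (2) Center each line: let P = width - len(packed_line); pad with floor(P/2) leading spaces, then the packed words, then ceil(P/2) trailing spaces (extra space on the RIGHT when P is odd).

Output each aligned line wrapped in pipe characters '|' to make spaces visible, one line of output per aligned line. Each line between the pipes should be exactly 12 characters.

Line 1: ['two'] (min_width=3, slack=9)
Line 2: ['telescope'] (min_width=9, slack=3)
Line 3: ['bird', 'word'] (min_width=9, slack=3)
Line 4: ['cup', 'security'] (min_width=12, slack=0)
Line 5: ['knife', 'as'] (min_width=8, slack=4)
Line 6: ['guitar', 'we'] (min_width=9, slack=3)

Answer: |    two     |
| telescope  |
| bird word  |
|cup security|
|  knife as  |
| guitar we  |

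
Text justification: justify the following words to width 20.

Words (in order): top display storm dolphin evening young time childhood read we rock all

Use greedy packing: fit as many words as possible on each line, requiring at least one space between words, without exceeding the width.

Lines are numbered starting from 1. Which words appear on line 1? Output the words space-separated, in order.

Answer: top display storm

Derivation:
Line 1: ['top', 'display', 'storm'] (min_width=17, slack=3)
Line 2: ['dolphin', 'evening'] (min_width=15, slack=5)
Line 3: ['young', 'time', 'childhood'] (min_width=20, slack=0)
Line 4: ['read', 'we', 'rock', 'all'] (min_width=16, slack=4)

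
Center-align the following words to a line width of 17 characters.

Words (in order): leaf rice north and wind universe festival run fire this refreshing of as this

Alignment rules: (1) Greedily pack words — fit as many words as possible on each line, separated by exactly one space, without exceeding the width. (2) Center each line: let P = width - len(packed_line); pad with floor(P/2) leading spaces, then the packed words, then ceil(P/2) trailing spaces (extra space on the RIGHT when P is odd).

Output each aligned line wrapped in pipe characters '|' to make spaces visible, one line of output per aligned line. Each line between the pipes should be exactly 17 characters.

Answer: | leaf rice north |
|and wind universe|
|festival run fire|
| this refreshing |
|   of as this    |

Derivation:
Line 1: ['leaf', 'rice', 'north'] (min_width=15, slack=2)
Line 2: ['and', 'wind', 'universe'] (min_width=17, slack=0)
Line 3: ['festival', 'run', 'fire'] (min_width=17, slack=0)
Line 4: ['this', 'refreshing'] (min_width=15, slack=2)
Line 5: ['of', 'as', 'this'] (min_width=10, slack=7)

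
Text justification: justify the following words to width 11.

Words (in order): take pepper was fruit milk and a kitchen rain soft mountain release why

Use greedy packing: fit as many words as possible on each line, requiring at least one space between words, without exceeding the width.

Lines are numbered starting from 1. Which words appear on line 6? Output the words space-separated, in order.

Line 1: ['take', 'pepper'] (min_width=11, slack=0)
Line 2: ['was', 'fruit'] (min_width=9, slack=2)
Line 3: ['milk', 'and', 'a'] (min_width=10, slack=1)
Line 4: ['kitchen'] (min_width=7, slack=4)
Line 5: ['rain', 'soft'] (min_width=9, slack=2)
Line 6: ['mountain'] (min_width=8, slack=3)
Line 7: ['release', 'why'] (min_width=11, slack=0)

Answer: mountain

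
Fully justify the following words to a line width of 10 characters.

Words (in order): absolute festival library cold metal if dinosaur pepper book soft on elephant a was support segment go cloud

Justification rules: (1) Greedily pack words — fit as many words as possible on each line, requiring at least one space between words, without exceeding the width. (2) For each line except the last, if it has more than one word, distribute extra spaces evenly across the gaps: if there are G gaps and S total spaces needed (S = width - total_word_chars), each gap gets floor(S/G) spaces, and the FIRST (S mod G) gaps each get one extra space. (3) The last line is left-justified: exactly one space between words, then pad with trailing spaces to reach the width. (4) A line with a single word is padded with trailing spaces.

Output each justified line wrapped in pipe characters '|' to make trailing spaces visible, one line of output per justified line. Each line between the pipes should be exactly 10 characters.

Line 1: ['absolute'] (min_width=8, slack=2)
Line 2: ['festival'] (min_width=8, slack=2)
Line 3: ['library'] (min_width=7, slack=3)
Line 4: ['cold', 'metal'] (min_width=10, slack=0)
Line 5: ['if'] (min_width=2, slack=8)
Line 6: ['dinosaur'] (min_width=8, slack=2)
Line 7: ['pepper'] (min_width=6, slack=4)
Line 8: ['book', 'soft'] (min_width=9, slack=1)
Line 9: ['on'] (min_width=2, slack=8)
Line 10: ['elephant', 'a'] (min_width=10, slack=0)
Line 11: ['was'] (min_width=3, slack=7)
Line 12: ['support'] (min_width=7, slack=3)
Line 13: ['segment', 'go'] (min_width=10, slack=0)
Line 14: ['cloud'] (min_width=5, slack=5)

Answer: |absolute  |
|festival  |
|library   |
|cold metal|
|if        |
|dinosaur  |
|pepper    |
|book  soft|
|on        |
|elephant a|
|was       |
|support   |
|segment go|
|cloud     |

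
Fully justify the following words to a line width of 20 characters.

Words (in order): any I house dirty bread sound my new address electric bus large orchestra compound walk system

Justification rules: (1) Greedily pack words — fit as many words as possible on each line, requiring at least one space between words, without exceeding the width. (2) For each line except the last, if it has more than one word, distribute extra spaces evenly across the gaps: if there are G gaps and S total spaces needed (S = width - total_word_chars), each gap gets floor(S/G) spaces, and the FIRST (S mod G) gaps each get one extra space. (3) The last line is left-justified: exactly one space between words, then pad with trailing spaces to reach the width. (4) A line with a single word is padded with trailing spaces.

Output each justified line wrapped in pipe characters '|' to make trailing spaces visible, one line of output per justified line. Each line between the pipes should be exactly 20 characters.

Answer: |any  I  house  dirty|
|bread  sound  my new|
|address electric bus|
|large      orchestra|
|compound walk system|

Derivation:
Line 1: ['any', 'I', 'house', 'dirty'] (min_width=17, slack=3)
Line 2: ['bread', 'sound', 'my', 'new'] (min_width=18, slack=2)
Line 3: ['address', 'electric', 'bus'] (min_width=20, slack=0)
Line 4: ['large', 'orchestra'] (min_width=15, slack=5)
Line 5: ['compound', 'walk', 'system'] (min_width=20, slack=0)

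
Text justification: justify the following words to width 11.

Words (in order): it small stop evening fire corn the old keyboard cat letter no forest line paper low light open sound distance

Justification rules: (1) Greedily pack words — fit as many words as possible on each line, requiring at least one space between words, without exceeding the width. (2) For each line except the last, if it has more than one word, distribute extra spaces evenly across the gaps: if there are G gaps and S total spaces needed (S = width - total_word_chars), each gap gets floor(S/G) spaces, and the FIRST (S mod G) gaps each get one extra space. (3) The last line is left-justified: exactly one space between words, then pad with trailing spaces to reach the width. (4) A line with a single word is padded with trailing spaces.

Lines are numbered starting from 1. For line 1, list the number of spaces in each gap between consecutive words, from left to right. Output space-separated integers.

Answer: 4

Derivation:
Line 1: ['it', 'small'] (min_width=8, slack=3)
Line 2: ['stop'] (min_width=4, slack=7)
Line 3: ['evening'] (min_width=7, slack=4)
Line 4: ['fire', 'corn'] (min_width=9, slack=2)
Line 5: ['the', 'old'] (min_width=7, slack=4)
Line 6: ['keyboard'] (min_width=8, slack=3)
Line 7: ['cat', 'letter'] (min_width=10, slack=1)
Line 8: ['no', 'forest'] (min_width=9, slack=2)
Line 9: ['line', 'paper'] (min_width=10, slack=1)
Line 10: ['low', 'light'] (min_width=9, slack=2)
Line 11: ['open', 'sound'] (min_width=10, slack=1)
Line 12: ['distance'] (min_width=8, slack=3)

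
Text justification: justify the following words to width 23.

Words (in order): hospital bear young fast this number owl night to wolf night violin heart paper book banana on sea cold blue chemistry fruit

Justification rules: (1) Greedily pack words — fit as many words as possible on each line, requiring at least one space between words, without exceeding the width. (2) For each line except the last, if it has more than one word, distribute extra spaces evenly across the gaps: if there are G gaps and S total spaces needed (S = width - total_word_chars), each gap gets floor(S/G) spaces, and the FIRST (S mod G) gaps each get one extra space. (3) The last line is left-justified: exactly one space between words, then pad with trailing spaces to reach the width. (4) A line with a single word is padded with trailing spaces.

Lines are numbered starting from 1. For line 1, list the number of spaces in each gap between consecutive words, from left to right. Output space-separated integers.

Answer: 3 3

Derivation:
Line 1: ['hospital', 'bear', 'young'] (min_width=19, slack=4)
Line 2: ['fast', 'this', 'number', 'owl'] (min_width=20, slack=3)
Line 3: ['night', 'to', 'wolf', 'night'] (min_width=19, slack=4)
Line 4: ['violin', 'heart', 'paper', 'book'] (min_width=23, slack=0)
Line 5: ['banana', 'on', 'sea', 'cold', 'blue'] (min_width=23, slack=0)
Line 6: ['chemistry', 'fruit'] (min_width=15, slack=8)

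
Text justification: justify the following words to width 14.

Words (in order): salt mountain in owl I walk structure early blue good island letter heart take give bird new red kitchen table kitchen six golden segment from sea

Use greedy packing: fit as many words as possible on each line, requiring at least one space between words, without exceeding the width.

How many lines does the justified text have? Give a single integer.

Answer: 12

Derivation:
Line 1: ['salt', 'mountain'] (min_width=13, slack=1)
Line 2: ['in', 'owl', 'I', 'walk'] (min_width=13, slack=1)
Line 3: ['structure'] (min_width=9, slack=5)
Line 4: ['early', 'blue'] (min_width=10, slack=4)
Line 5: ['good', 'island'] (min_width=11, slack=3)
Line 6: ['letter', 'heart'] (min_width=12, slack=2)
Line 7: ['take', 'give', 'bird'] (min_width=14, slack=0)
Line 8: ['new', 'red'] (min_width=7, slack=7)
Line 9: ['kitchen', 'table'] (min_width=13, slack=1)
Line 10: ['kitchen', 'six'] (min_width=11, slack=3)
Line 11: ['golden', 'segment'] (min_width=14, slack=0)
Line 12: ['from', 'sea'] (min_width=8, slack=6)
Total lines: 12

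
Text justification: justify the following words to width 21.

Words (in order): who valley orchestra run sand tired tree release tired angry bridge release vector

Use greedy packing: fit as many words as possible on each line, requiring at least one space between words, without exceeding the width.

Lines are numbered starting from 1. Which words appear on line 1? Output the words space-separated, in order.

Line 1: ['who', 'valley', 'orchestra'] (min_width=20, slack=1)
Line 2: ['run', 'sand', 'tired', 'tree'] (min_width=19, slack=2)
Line 3: ['release', 'tired', 'angry'] (min_width=19, slack=2)
Line 4: ['bridge', 'release', 'vector'] (min_width=21, slack=0)

Answer: who valley orchestra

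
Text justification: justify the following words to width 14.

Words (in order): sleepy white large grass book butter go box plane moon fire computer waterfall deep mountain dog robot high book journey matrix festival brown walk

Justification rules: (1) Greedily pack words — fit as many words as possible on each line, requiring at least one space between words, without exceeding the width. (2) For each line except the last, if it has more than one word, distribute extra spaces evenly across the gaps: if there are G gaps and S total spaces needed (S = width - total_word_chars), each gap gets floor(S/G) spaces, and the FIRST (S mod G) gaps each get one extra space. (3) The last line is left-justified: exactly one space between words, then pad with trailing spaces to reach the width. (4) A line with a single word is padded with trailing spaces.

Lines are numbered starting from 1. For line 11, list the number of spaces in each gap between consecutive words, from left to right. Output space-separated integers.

Line 1: ['sleepy', 'white'] (min_width=12, slack=2)
Line 2: ['large', 'grass'] (min_width=11, slack=3)
Line 3: ['book', 'butter', 'go'] (min_width=14, slack=0)
Line 4: ['box', 'plane', 'moon'] (min_width=14, slack=0)
Line 5: ['fire', 'computer'] (min_width=13, slack=1)
Line 6: ['waterfall', 'deep'] (min_width=14, slack=0)
Line 7: ['mountain', 'dog'] (min_width=12, slack=2)
Line 8: ['robot', 'high'] (min_width=10, slack=4)
Line 9: ['book', 'journey'] (min_width=12, slack=2)
Line 10: ['matrix'] (min_width=6, slack=8)
Line 11: ['festival', 'brown'] (min_width=14, slack=0)
Line 12: ['walk'] (min_width=4, slack=10)

Answer: 1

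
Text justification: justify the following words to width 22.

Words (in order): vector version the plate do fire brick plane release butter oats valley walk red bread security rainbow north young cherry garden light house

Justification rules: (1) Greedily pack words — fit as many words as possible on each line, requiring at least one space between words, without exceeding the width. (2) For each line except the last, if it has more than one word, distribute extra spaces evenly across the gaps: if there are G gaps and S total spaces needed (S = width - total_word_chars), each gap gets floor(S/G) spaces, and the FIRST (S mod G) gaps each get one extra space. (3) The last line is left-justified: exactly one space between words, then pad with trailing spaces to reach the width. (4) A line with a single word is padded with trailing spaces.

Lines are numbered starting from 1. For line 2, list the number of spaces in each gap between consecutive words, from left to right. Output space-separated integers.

Line 1: ['vector', 'version', 'the'] (min_width=18, slack=4)
Line 2: ['plate', 'do', 'fire', 'brick'] (min_width=19, slack=3)
Line 3: ['plane', 'release', 'butter'] (min_width=20, slack=2)
Line 4: ['oats', 'valley', 'walk', 'red'] (min_width=20, slack=2)
Line 5: ['bread', 'security', 'rainbow'] (min_width=22, slack=0)
Line 6: ['north', 'young', 'cherry'] (min_width=18, slack=4)
Line 7: ['garden', 'light', 'house'] (min_width=18, slack=4)

Answer: 2 2 2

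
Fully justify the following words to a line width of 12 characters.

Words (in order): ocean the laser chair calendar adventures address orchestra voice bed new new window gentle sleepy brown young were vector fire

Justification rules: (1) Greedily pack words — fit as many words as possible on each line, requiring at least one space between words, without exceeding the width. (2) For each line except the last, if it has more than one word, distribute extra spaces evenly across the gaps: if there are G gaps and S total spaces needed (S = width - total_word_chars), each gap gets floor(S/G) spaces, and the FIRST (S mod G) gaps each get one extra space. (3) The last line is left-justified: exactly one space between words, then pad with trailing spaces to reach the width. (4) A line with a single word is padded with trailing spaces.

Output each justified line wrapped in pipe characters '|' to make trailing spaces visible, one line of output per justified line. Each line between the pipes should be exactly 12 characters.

Answer: |ocean    the|
|laser  chair|
|calendar    |
|adventures  |
|address     |
|orchestra   |
|voice    bed|
|new      new|
|window      |
|gentle      |
|sleepy brown|
|young   were|
|vector fire |

Derivation:
Line 1: ['ocean', 'the'] (min_width=9, slack=3)
Line 2: ['laser', 'chair'] (min_width=11, slack=1)
Line 3: ['calendar'] (min_width=8, slack=4)
Line 4: ['adventures'] (min_width=10, slack=2)
Line 5: ['address'] (min_width=7, slack=5)
Line 6: ['orchestra'] (min_width=9, slack=3)
Line 7: ['voice', 'bed'] (min_width=9, slack=3)
Line 8: ['new', 'new'] (min_width=7, slack=5)
Line 9: ['window'] (min_width=6, slack=6)
Line 10: ['gentle'] (min_width=6, slack=6)
Line 11: ['sleepy', 'brown'] (min_width=12, slack=0)
Line 12: ['young', 'were'] (min_width=10, slack=2)
Line 13: ['vector', 'fire'] (min_width=11, slack=1)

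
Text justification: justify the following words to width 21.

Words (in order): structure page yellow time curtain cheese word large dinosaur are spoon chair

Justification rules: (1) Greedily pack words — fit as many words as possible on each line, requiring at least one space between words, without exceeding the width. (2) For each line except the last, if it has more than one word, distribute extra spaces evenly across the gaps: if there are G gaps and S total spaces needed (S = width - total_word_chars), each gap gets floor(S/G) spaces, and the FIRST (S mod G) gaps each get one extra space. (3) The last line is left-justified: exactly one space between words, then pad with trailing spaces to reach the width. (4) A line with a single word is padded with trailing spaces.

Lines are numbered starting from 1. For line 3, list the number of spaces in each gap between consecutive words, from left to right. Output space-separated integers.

Answer: 2 2

Derivation:
Line 1: ['structure', 'page', 'yellow'] (min_width=21, slack=0)
Line 2: ['time', 'curtain', 'cheese'] (min_width=19, slack=2)
Line 3: ['word', 'large', 'dinosaur'] (min_width=19, slack=2)
Line 4: ['are', 'spoon', 'chair'] (min_width=15, slack=6)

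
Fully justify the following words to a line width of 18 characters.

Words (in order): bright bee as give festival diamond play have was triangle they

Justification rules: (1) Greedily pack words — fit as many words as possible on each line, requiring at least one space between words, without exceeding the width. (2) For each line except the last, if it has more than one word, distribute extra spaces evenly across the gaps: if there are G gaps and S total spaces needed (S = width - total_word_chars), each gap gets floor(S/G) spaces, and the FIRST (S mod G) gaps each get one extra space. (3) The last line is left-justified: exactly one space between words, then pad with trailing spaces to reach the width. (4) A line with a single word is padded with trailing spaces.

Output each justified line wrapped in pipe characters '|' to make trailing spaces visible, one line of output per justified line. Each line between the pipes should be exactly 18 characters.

Answer: |bright bee as give|
|festival   diamond|
|play    have   was|
|triangle they     |

Derivation:
Line 1: ['bright', 'bee', 'as', 'give'] (min_width=18, slack=0)
Line 2: ['festival', 'diamond'] (min_width=16, slack=2)
Line 3: ['play', 'have', 'was'] (min_width=13, slack=5)
Line 4: ['triangle', 'they'] (min_width=13, slack=5)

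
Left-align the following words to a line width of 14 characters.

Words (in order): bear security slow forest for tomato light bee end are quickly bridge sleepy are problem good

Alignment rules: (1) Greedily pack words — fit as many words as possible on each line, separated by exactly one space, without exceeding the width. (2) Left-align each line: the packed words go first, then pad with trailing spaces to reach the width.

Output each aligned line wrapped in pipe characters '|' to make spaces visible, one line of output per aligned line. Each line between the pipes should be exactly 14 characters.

Line 1: ['bear', 'security'] (min_width=13, slack=1)
Line 2: ['slow', 'forest'] (min_width=11, slack=3)
Line 3: ['for', 'tomato'] (min_width=10, slack=4)
Line 4: ['light', 'bee', 'end'] (min_width=13, slack=1)
Line 5: ['are', 'quickly'] (min_width=11, slack=3)
Line 6: ['bridge', 'sleepy'] (min_width=13, slack=1)
Line 7: ['are', 'problem'] (min_width=11, slack=3)
Line 8: ['good'] (min_width=4, slack=10)

Answer: |bear security |
|slow forest   |
|for tomato    |
|light bee end |
|are quickly   |
|bridge sleepy |
|are problem   |
|good          |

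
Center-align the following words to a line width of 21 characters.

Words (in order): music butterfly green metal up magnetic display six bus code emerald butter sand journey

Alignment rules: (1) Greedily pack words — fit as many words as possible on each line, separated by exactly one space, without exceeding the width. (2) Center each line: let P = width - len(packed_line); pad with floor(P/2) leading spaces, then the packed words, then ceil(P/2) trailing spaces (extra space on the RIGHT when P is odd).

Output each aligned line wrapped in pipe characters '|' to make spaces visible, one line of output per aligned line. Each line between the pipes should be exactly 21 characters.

Answer: |music butterfly green|
|  metal up magnetic  |
|display six bus code |
| emerald butter sand |
|       journey       |

Derivation:
Line 1: ['music', 'butterfly', 'green'] (min_width=21, slack=0)
Line 2: ['metal', 'up', 'magnetic'] (min_width=17, slack=4)
Line 3: ['display', 'six', 'bus', 'code'] (min_width=20, slack=1)
Line 4: ['emerald', 'butter', 'sand'] (min_width=19, slack=2)
Line 5: ['journey'] (min_width=7, slack=14)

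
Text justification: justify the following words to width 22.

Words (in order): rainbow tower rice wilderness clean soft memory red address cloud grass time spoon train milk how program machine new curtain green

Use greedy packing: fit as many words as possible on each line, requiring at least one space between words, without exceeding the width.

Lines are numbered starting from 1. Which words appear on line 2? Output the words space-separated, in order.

Line 1: ['rainbow', 'tower', 'rice'] (min_width=18, slack=4)
Line 2: ['wilderness', 'clean', 'soft'] (min_width=21, slack=1)
Line 3: ['memory', 'red', 'address'] (min_width=18, slack=4)
Line 4: ['cloud', 'grass', 'time', 'spoon'] (min_width=22, slack=0)
Line 5: ['train', 'milk', 'how', 'program'] (min_width=22, slack=0)
Line 6: ['machine', 'new', 'curtain'] (min_width=19, slack=3)
Line 7: ['green'] (min_width=5, slack=17)

Answer: wilderness clean soft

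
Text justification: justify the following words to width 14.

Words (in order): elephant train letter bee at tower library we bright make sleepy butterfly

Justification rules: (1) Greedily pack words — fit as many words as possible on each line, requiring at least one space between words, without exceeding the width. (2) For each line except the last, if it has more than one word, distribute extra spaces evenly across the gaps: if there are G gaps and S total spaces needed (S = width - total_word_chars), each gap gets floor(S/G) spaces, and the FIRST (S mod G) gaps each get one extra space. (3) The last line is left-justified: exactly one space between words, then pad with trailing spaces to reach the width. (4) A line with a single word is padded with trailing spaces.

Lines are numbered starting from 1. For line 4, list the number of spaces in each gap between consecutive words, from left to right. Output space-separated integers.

Answer: 1 1

Derivation:
Line 1: ['elephant', 'train'] (min_width=14, slack=0)
Line 2: ['letter', 'bee', 'at'] (min_width=13, slack=1)
Line 3: ['tower', 'library'] (min_width=13, slack=1)
Line 4: ['we', 'bright', 'make'] (min_width=14, slack=0)
Line 5: ['sleepy'] (min_width=6, slack=8)
Line 6: ['butterfly'] (min_width=9, slack=5)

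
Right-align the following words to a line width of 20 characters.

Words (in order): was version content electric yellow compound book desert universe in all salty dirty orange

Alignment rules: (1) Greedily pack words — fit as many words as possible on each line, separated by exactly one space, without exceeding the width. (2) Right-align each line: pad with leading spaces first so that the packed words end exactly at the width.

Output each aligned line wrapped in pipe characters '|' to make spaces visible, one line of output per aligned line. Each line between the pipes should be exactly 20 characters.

Line 1: ['was', 'version', 'content'] (min_width=19, slack=1)
Line 2: ['electric', 'yellow'] (min_width=15, slack=5)
Line 3: ['compound', 'book', 'desert'] (min_width=20, slack=0)
Line 4: ['universe', 'in', 'all'] (min_width=15, slack=5)
Line 5: ['salty', 'dirty', 'orange'] (min_width=18, slack=2)

Answer: | was version content|
|     electric yellow|
|compound book desert|
|     universe in all|
|  salty dirty orange|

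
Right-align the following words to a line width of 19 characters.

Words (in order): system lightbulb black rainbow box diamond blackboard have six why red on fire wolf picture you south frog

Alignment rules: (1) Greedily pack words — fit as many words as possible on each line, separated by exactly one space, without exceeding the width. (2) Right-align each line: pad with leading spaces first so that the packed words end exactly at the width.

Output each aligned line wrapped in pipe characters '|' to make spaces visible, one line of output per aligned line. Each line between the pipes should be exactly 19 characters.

Answer: |   system lightbulb|
|  black rainbow box|
| diamond blackboard|
|have six why red on|
|  fire wolf picture|
|     you south frog|

Derivation:
Line 1: ['system', 'lightbulb'] (min_width=16, slack=3)
Line 2: ['black', 'rainbow', 'box'] (min_width=17, slack=2)
Line 3: ['diamond', 'blackboard'] (min_width=18, slack=1)
Line 4: ['have', 'six', 'why', 'red', 'on'] (min_width=19, slack=0)
Line 5: ['fire', 'wolf', 'picture'] (min_width=17, slack=2)
Line 6: ['you', 'south', 'frog'] (min_width=14, slack=5)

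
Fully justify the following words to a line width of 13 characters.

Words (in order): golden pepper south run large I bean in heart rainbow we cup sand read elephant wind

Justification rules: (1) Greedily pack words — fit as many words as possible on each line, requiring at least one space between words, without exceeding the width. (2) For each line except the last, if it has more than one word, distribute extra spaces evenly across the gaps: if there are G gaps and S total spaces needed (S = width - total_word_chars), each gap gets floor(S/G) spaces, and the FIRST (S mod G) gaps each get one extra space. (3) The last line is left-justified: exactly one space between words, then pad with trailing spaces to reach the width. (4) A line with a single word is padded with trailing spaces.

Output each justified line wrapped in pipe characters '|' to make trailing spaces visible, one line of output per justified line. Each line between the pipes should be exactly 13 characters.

Line 1: ['golden', 'pepper'] (min_width=13, slack=0)
Line 2: ['south', 'run'] (min_width=9, slack=4)
Line 3: ['large', 'I', 'bean'] (min_width=12, slack=1)
Line 4: ['in', 'heart'] (min_width=8, slack=5)
Line 5: ['rainbow', 'we'] (min_width=10, slack=3)
Line 6: ['cup', 'sand', 'read'] (min_width=13, slack=0)
Line 7: ['elephant', 'wind'] (min_width=13, slack=0)

Answer: |golden pepper|
|south     run|
|large  I bean|
|in      heart|
|rainbow    we|
|cup sand read|
|elephant wind|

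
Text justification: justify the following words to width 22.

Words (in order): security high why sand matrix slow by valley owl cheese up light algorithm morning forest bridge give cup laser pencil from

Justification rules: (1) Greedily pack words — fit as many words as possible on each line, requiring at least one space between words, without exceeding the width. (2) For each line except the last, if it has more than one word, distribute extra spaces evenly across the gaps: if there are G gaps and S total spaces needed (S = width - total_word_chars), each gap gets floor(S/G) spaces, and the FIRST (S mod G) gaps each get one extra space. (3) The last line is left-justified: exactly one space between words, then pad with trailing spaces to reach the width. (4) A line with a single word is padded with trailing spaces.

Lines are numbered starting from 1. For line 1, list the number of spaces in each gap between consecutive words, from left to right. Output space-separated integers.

Answer: 1 1 1

Derivation:
Line 1: ['security', 'high', 'why', 'sand'] (min_width=22, slack=0)
Line 2: ['matrix', 'slow', 'by', 'valley'] (min_width=21, slack=1)
Line 3: ['owl', 'cheese', 'up', 'light'] (min_width=19, slack=3)
Line 4: ['algorithm', 'morning'] (min_width=17, slack=5)
Line 5: ['forest', 'bridge', 'give', 'cup'] (min_width=22, slack=0)
Line 6: ['laser', 'pencil', 'from'] (min_width=17, slack=5)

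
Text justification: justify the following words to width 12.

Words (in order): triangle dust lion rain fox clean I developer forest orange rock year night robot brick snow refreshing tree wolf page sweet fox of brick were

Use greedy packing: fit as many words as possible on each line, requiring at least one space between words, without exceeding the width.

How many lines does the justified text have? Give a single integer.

Line 1: ['triangle'] (min_width=8, slack=4)
Line 2: ['dust', 'lion'] (min_width=9, slack=3)
Line 3: ['rain', 'fox'] (min_width=8, slack=4)
Line 4: ['clean', 'I'] (min_width=7, slack=5)
Line 5: ['developer'] (min_width=9, slack=3)
Line 6: ['forest'] (min_width=6, slack=6)
Line 7: ['orange', 'rock'] (min_width=11, slack=1)
Line 8: ['year', 'night'] (min_width=10, slack=2)
Line 9: ['robot', 'brick'] (min_width=11, slack=1)
Line 10: ['snow'] (min_width=4, slack=8)
Line 11: ['refreshing'] (min_width=10, slack=2)
Line 12: ['tree', 'wolf'] (min_width=9, slack=3)
Line 13: ['page', 'sweet'] (min_width=10, slack=2)
Line 14: ['fox', 'of', 'brick'] (min_width=12, slack=0)
Line 15: ['were'] (min_width=4, slack=8)
Total lines: 15

Answer: 15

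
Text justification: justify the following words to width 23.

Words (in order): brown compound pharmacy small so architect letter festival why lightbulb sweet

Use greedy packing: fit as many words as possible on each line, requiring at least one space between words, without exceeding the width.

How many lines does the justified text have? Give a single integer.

Line 1: ['brown', 'compound', 'pharmacy'] (min_width=23, slack=0)
Line 2: ['small', 'so', 'architect'] (min_width=18, slack=5)
Line 3: ['letter', 'festival', 'why'] (min_width=19, slack=4)
Line 4: ['lightbulb', 'sweet'] (min_width=15, slack=8)
Total lines: 4

Answer: 4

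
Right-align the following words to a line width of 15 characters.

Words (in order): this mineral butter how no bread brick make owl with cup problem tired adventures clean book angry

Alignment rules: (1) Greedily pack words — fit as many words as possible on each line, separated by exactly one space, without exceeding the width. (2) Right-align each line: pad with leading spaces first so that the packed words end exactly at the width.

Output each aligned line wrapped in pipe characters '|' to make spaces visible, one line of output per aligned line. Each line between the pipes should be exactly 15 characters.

Line 1: ['this', 'mineral'] (min_width=12, slack=3)
Line 2: ['butter', 'how', 'no'] (min_width=13, slack=2)
Line 3: ['bread', 'brick'] (min_width=11, slack=4)
Line 4: ['make', 'owl', 'with'] (min_width=13, slack=2)
Line 5: ['cup', 'problem'] (min_width=11, slack=4)
Line 6: ['tired'] (min_width=5, slack=10)
Line 7: ['adventures'] (min_width=10, slack=5)
Line 8: ['clean', 'book'] (min_width=10, slack=5)
Line 9: ['angry'] (min_width=5, slack=10)

Answer: |   this mineral|
|  butter how no|
|    bread brick|
|  make owl with|
|    cup problem|
|          tired|
|     adventures|
|     clean book|
|          angry|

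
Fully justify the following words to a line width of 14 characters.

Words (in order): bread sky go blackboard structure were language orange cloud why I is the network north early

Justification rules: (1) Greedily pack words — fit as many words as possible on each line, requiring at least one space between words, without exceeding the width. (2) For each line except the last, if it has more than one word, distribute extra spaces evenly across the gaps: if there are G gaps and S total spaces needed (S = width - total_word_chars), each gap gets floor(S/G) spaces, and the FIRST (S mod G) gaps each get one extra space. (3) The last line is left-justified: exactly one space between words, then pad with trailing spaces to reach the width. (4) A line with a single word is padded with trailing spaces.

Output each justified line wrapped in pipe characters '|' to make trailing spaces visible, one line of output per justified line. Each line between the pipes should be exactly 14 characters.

Answer: |bread  sky  go|
|blackboard    |
|structure were|
|language      |
|orange   cloud|
|why  I  is the|
|network  north|
|early         |

Derivation:
Line 1: ['bread', 'sky', 'go'] (min_width=12, slack=2)
Line 2: ['blackboard'] (min_width=10, slack=4)
Line 3: ['structure', 'were'] (min_width=14, slack=0)
Line 4: ['language'] (min_width=8, slack=6)
Line 5: ['orange', 'cloud'] (min_width=12, slack=2)
Line 6: ['why', 'I', 'is', 'the'] (min_width=12, slack=2)
Line 7: ['network', 'north'] (min_width=13, slack=1)
Line 8: ['early'] (min_width=5, slack=9)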